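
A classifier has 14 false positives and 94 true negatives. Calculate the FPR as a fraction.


FPR = FP / (FP + TN) = 14 / 108 = 7/54.

7/54


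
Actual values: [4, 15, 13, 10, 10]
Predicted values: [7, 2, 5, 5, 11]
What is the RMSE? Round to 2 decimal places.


MSE = 53.6000. RMSE = sqrt(53.6000) = 7.32.

7.32


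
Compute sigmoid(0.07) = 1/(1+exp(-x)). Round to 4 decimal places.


sigma(0.07) = 1/(1+e^(-0.07)) = 1/(1+0.932394) = 1/1.932394 = 0.5175.

0.5175


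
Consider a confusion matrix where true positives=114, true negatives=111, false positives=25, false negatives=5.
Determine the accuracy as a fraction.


Accuracy = (TP + TN) / (TP + TN + FP + FN) = (114 + 111) / 255 = 15/17.

15/17


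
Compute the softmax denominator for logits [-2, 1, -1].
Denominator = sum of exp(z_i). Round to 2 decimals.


Denom = e^-2=0.1353 + e^1=2.7183 + e^-1=0.3679. Sum = 3.2215, which rounds to 3.22.

3.22


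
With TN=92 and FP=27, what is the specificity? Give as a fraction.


Specificity = TN / (TN + FP) = 92 / 119 = 92/119.

92/119


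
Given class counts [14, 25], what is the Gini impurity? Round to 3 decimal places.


Total = 39. Proportions: 14/39, 25/39. sum(p_i^2) = 0.5398. Gini = 1 - 0.5398 = 0.4602, which rounds to 0.460.

0.460


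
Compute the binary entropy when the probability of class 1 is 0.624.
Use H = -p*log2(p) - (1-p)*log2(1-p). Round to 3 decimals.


H = -0.624*log2(0.624) - 0.376*log2(0.376) = 0.955.

0.955


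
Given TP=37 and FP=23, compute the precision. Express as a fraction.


Precision = TP / (TP + FP) = 37 / 60 = 37/60.

37/60


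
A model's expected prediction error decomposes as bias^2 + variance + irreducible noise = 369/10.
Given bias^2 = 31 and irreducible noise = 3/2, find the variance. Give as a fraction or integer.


Total error = bias^2 + variance + irreducible noise. So variance = 369/10 - 31 - 3/2 = 22/5.

22/5


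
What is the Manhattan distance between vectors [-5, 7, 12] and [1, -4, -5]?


d = sum of absolute differences: |-5-1|=6 + |7--4|=11 + |12--5|=17 = 34.

34


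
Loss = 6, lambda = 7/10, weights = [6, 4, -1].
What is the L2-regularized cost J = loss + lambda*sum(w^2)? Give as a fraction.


L2 sq norm = sum(w^2) = 53. J = 6 + 7/10 * 53 = 431/10.

431/10


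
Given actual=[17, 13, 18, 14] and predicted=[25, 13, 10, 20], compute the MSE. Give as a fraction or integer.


MSE = (1/4) * ((17-25)^2=64 + (13-13)^2=0 + (18-10)^2=64 + (14-20)^2=36). Sum = 164. MSE = 41.

41


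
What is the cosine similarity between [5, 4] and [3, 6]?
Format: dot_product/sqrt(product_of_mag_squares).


dot = 39. |a|^2 = 41, |b|^2 = 45. cos = 39/sqrt(1845).

39/sqrt(1845)


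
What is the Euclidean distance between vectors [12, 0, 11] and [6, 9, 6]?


d = sqrt(sum of squared differences). (12-6)^2=36, (0-9)^2=81, (11-6)^2=25. Sum = 142.

sqrt(142)


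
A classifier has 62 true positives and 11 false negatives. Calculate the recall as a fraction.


Recall = TP / (TP + FN) = 62 / 73 = 62/73.

62/73


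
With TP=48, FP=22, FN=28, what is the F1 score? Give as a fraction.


Precision = 48/70 = 24/35. Recall = 48/76 = 12/19. F1 = 2*P*R/(P+R) = 48/73.

48/73


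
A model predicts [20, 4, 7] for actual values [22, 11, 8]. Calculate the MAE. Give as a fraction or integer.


MAE = (1/3) * (|22-20|=2 + |11-4|=7 + |8-7|=1). Sum = 10. MAE = 10/3.

10/3


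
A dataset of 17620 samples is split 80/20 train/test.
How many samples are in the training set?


Test set = 17620 * 20% = 3524. Training set = 17620 - 3524 = 14096.

14096


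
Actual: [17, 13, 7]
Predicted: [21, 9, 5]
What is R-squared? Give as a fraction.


Mean(y) = 37/3. SS_res = 36. SS_tot = 152/3. R^2 = 1 - 36/(152/3) = 11/38.

11/38


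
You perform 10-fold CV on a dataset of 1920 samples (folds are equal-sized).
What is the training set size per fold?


Each validation fold has 1920/10 = 192 samples. Training set = 1920 - 192 = 1728.

1728


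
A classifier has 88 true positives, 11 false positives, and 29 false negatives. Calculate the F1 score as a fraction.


Precision = 88/99 = 8/9. Recall = 88/117 = 88/117. F1 = 2*P*R/(P+R) = 22/27.

22/27


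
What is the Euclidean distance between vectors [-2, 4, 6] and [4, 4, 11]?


d = sqrt(sum of squared differences). (-2-4)^2=36, (4-4)^2=0, (6-11)^2=25. Sum = 61.

sqrt(61)


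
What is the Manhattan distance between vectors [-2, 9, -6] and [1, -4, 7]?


d = sum of absolute differences: |-2-1|=3 + |9--4|=13 + |-6-7|=13 = 29.

29


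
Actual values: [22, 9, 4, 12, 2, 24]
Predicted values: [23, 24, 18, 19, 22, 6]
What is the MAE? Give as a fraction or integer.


MAE = (1/6) * (|22-23|=1 + |9-24|=15 + |4-18|=14 + |12-19|=7 + |2-22|=20 + |24-6|=18). Sum = 75. MAE = 25/2.

25/2


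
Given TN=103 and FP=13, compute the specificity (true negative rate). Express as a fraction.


Specificity = TN / (TN + FP) = 103 / 116 = 103/116.

103/116


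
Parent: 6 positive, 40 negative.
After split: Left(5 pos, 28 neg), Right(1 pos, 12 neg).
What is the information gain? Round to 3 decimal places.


H(parent) = 0.5586. H(left) = 0.6136, H(right) = 0.3912. Weighted = (33/46)*0.6136 + (13/46)*0.3912 = 0.5507. IG = 0.5586 - 0.5507 = 0.0079, which rounds to 0.008.

0.008


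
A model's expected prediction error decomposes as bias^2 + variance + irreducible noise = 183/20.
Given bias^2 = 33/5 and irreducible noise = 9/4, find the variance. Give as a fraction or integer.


Total error = bias^2 + variance + irreducible noise. So variance = 183/20 - 33/5 - 9/4 = 3/10.

3/10


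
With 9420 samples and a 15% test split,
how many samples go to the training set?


Test set = 9420 * 15% = 1413. Training set = 9420 - 1413 = 8007.

8007


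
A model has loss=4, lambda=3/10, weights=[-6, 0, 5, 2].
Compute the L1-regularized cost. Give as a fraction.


L1 norm = sum(|w|) = 13. J = 4 + 3/10 * 13 = 79/10.

79/10


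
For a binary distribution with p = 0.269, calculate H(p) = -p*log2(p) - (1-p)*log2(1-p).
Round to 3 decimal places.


H = -0.269*log2(0.269) - 0.731*log2(0.731) = 0.840.

0.840


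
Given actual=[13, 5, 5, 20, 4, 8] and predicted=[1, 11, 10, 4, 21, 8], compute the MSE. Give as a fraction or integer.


MSE = (1/6) * ((13-1)^2=144 + (5-11)^2=36 + (5-10)^2=25 + (20-4)^2=256 + (4-21)^2=289 + (8-8)^2=0). Sum = 750. MSE = 125.

125


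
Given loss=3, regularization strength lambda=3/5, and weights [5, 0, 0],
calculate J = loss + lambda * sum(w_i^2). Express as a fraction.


L2 sq norm = sum(w^2) = 25. J = 3 + 3/5 * 25 = 18.

18


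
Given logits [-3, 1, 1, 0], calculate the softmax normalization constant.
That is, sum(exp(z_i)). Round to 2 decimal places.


Denom = e^-3=0.0498 + e^1=2.7183 + e^1=2.7183 + e^0=1.0000. Sum = 6.4864, which rounds to 6.49.

6.49


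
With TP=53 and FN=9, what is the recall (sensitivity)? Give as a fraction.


Recall = TP / (TP + FN) = 53 / 62 = 53/62.

53/62


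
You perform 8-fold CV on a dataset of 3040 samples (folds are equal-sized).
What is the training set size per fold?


Each validation fold has 3040/8 = 380 samples. Training set = 3040 - 380 = 2660.

2660


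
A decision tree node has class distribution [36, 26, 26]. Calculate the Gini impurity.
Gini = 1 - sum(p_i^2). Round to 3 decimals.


Total = 88. Proportions: 36/88, 26/88, 26/88. sum(p_i^2) = 0.3419. Gini = 1 - 0.3419 = 0.6581, which rounds to 0.658.

0.658


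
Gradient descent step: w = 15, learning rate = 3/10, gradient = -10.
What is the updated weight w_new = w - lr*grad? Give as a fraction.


w_new = 15 - 3/10 * -10 = 15 - -3 = 18.

18


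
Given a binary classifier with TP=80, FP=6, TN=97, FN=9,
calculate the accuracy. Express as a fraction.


Accuracy = (TP + TN) / (TP + TN + FP + FN) = (80 + 97) / 192 = 59/64.

59/64


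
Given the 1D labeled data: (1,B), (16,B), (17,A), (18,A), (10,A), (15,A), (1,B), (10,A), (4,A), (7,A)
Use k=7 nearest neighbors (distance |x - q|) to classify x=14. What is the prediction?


Distances: |1-14|=13, |16-14|=2, |17-14|=3, |18-14|=4, |10-14|=4, |15-14|=1, |1-14|=13, |10-14|=4, |4-14|=10, |7-14|=7. 7 nearest: (15,A), (16,B), (17,A), (18,A), (10,A), (10,A), (7,A). Counts: {'A': 6, 'B': 1}. Majority class: A.

A


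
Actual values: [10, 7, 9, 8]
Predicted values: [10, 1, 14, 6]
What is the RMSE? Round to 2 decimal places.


MSE = 16.2500. RMSE = sqrt(16.2500) = 4.03.

4.03


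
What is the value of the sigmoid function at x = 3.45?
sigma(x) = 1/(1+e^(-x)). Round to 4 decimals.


sigma(3.45) = 1/(1+e^(-3.45)) = 1/(1+0.031746) = 1/1.031746 = 0.9692.

0.9692


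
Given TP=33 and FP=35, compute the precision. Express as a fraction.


Precision = TP / (TP + FP) = 33 / 68 = 33/68.

33/68


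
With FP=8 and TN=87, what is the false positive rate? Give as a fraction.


FPR = FP / (FP + TN) = 8 / 95 = 8/95.

8/95


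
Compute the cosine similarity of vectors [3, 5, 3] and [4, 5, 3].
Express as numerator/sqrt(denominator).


dot = 46. |a|^2 = 43, |b|^2 = 50. cos = 46/sqrt(2150).

46/sqrt(2150)


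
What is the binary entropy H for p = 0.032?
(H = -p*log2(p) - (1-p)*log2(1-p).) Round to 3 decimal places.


H = -0.032*log2(0.032) - 0.968*log2(0.968) = 0.204.

0.204


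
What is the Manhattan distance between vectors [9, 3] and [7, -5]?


d = sum of absolute differences: |9-7|=2 + |3--5|=8 = 10.

10


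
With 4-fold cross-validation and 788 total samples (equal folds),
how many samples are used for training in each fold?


Each validation fold has 788/4 = 197 samples. Training set = 788 - 197 = 591.

591


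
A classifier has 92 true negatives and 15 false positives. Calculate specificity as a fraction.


Specificity = TN / (TN + FP) = 92 / 107 = 92/107.

92/107


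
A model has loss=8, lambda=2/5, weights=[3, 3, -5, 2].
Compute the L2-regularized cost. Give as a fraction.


L2 sq norm = sum(w^2) = 47. J = 8 + 2/5 * 47 = 134/5.

134/5


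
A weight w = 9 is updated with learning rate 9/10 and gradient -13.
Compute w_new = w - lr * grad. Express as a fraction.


w_new = 9 - 9/10 * -13 = 9 - -117/10 = 207/10.

207/10


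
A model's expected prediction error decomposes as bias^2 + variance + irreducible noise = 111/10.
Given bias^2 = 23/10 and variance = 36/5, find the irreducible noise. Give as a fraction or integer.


Total error = bias^2 + variance + irreducible noise. So irreducible noise = 111/10 - 23/10 - 36/5 = 8/5.

8/5


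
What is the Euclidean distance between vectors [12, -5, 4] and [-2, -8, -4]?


d = sqrt(sum of squared differences). (12--2)^2=196, (-5--8)^2=9, (4--4)^2=64. Sum = 269.

sqrt(269)


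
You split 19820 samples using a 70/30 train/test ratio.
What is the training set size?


Test set = 19820 * 30% = 5946. Training set = 19820 - 5946 = 13874.

13874


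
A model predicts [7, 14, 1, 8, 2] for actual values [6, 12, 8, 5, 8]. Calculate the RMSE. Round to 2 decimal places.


MSE = 19.8000. RMSE = sqrt(19.8000) = 4.45.

4.45


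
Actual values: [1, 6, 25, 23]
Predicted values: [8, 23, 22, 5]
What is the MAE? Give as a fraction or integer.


MAE = (1/4) * (|1-8|=7 + |6-23|=17 + |25-22|=3 + |23-5|=18). Sum = 45. MAE = 45/4.

45/4


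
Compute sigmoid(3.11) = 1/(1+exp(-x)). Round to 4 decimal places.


sigma(3.11) = 1/(1+e^(-3.11)) = 1/(1+0.044601) = 1/1.044601 = 0.9573.

0.9573


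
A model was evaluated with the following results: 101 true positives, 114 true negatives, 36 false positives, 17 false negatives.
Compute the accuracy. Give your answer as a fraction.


Accuracy = (TP + TN) / (TP + TN + FP + FN) = (101 + 114) / 268 = 215/268.

215/268


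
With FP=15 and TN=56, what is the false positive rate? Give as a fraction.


FPR = FP / (FP + TN) = 15 / 71 = 15/71.

15/71


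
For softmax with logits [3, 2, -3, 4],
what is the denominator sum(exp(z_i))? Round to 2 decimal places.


Denom = e^3=20.0855 + e^2=7.3891 + e^-3=0.0498 + e^4=54.5982. Sum = 82.1226, which rounds to 82.12.

82.12


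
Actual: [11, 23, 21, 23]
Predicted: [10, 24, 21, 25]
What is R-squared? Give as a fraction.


Mean(y) = 39/2. SS_res = 6. SS_tot = 99. R^2 = 1 - 6/(99) = 31/33.

31/33


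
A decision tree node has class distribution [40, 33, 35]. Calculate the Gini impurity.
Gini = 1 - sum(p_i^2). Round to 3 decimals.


Total = 108. Proportions: 40/108, 33/108, 35/108. sum(p_i^2) = 0.3356. Gini = 1 - 0.3356 = 0.6644, which rounds to 0.664.

0.664


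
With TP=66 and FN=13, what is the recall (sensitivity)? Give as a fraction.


Recall = TP / (TP + FN) = 66 / 79 = 66/79.

66/79


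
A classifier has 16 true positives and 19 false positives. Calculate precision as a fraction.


Precision = TP / (TP + FP) = 16 / 35 = 16/35.

16/35


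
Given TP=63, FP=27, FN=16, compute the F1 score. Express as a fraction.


Precision = 63/90 = 7/10. Recall = 63/79 = 63/79. F1 = 2*P*R/(P+R) = 126/169.

126/169


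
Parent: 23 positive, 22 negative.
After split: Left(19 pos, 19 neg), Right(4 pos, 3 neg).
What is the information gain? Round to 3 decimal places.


H(parent) = 0.9996. H(left) = 1.0000, H(right) = 0.9852. Weighted = (38/45)*1.0000 + (7/45)*0.9852 = 0.9977. IG = 0.9996 - 0.9977 = 0.0019, which rounds to 0.002.

0.002


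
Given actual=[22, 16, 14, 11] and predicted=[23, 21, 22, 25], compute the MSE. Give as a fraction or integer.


MSE = (1/4) * ((22-23)^2=1 + (16-21)^2=25 + (14-22)^2=64 + (11-25)^2=196). Sum = 286. MSE = 143/2.

143/2


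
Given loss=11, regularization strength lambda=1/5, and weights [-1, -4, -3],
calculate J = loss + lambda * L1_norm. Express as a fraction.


L1 norm = sum(|w|) = 8. J = 11 + 1/5 * 8 = 63/5.

63/5


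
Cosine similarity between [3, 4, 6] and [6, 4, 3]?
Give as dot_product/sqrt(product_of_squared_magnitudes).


dot = 52. |a|^2 = 61, |b|^2 = 61. cos = 52/sqrt(3721).

52/sqrt(3721)


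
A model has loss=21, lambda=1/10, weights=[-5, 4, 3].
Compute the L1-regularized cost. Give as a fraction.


L1 norm = sum(|w|) = 12. J = 21 + 1/10 * 12 = 111/5.

111/5


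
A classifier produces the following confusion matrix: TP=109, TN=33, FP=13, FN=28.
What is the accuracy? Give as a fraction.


Accuracy = (TP + TN) / (TP + TN + FP + FN) = (109 + 33) / 183 = 142/183.

142/183


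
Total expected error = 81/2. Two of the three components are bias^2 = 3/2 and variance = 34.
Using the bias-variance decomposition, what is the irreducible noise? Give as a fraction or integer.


Total error = bias^2 + variance + irreducible noise. So irreducible noise = 81/2 - 3/2 - 34 = 5.

5


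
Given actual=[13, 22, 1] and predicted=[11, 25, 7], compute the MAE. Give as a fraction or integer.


MAE = (1/3) * (|13-11|=2 + |22-25|=3 + |1-7|=6). Sum = 11. MAE = 11/3.

11/3


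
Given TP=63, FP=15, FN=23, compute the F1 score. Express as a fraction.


Precision = 63/78 = 21/26. Recall = 63/86 = 63/86. F1 = 2*P*R/(P+R) = 63/82.

63/82


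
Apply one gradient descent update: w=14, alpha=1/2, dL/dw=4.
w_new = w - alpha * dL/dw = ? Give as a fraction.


w_new = 14 - 1/2 * 4 = 14 - 2 = 12.

12


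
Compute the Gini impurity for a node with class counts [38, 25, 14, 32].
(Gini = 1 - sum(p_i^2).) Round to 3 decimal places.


Total = 109. Proportions: 38/109, 25/109, 14/109, 32/109. sum(p_i^2) = 0.2768. Gini = 1 - 0.2768 = 0.7232, which rounds to 0.723.

0.723


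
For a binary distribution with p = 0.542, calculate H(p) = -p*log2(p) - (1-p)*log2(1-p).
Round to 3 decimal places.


H = -0.542*log2(0.542) - 0.458*log2(0.458) = 0.995.

0.995


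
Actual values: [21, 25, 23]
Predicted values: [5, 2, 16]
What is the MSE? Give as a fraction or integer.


MSE = (1/3) * ((21-5)^2=256 + (25-2)^2=529 + (23-16)^2=49). Sum = 834. MSE = 278.

278


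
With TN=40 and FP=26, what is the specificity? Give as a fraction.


Specificity = TN / (TN + FP) = 40 / 66 = 20/33.

20/33


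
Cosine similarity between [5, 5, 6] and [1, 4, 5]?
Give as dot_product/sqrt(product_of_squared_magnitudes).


dot = 55. |a|^2 = 86, |b|^2 = 42. cos = 55/sqrt(3612).

55/sqrt(3612)


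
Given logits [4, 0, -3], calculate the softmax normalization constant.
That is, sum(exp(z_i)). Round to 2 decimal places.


Denom = e^4=54.5982 + e^0=1.0000 + e^-3=0.0498. Sum = 55.6480, which rounds to 55.65.

55.65


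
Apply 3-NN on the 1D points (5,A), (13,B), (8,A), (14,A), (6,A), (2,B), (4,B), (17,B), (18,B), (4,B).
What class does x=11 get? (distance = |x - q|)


Distances: |5-11|=6, |13-11|=2, |8-11|=3, |14-11|=3, |6-11|=5, |2-11|=9, |4-11|=7, |17-11|=6, |18-11|=7, |4-11|=7. 3 nearest: (13,B), (8,A), (14,A). Counts: {'B': 1, 'A': 2}. Majority class: A.

A


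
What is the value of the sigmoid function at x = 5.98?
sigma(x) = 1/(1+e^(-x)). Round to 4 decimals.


sigma(5.98) = 1/(1+e^(-5.98)) = 1/(1+0.002529) = 1/1.002529 = 0.9975.

0.9975


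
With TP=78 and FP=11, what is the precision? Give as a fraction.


Precision = TP / (TP + FP) = 78 / 89 = 78/89.

78/89


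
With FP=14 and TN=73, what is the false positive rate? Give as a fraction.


FPR = FP / (FP + TN) = 14 / 87 = 14/87.

14/87


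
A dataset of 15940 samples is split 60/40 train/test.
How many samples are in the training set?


Test set = 15940 * 40% = 6376. Training set = 15940 - 6376 = 9564.

9564


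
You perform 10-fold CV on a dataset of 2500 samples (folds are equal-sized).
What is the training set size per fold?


Each validation fold has 2500/10 = 250 samples. Training set = 2500 - 250 = 2250.

2250


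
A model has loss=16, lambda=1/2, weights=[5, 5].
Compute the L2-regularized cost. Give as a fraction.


L2 sq norm = sum(w^2) = 50. J = 16 + 1/2 * 50 = 41.

41


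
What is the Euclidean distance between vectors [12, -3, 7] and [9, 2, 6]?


d = sqrt(sum of squared differences). (12-9)^2=9, (-3-2)^2=25, (7-6)^2=1. Sum = 35.

sqrt(35)


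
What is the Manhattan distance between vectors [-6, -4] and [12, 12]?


d = sum of absolute differences: |-6-12|=18 + |-4-12|=16 = 34.

34


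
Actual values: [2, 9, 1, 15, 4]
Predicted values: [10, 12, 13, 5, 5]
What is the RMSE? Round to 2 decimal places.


MSE = 63.6000. RMSE = sqrt(63.6000) = 7.97.

7.97


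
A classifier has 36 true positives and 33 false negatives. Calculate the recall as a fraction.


Recall = TP / (TP + FN) = 36 / 69 = 12/23.

12/23


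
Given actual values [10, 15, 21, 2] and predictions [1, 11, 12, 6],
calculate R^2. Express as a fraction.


Mean(y) = 12. SS_res = 194. SS_tot = 194. R^2 = 1 - 194/(194) = 0.

0


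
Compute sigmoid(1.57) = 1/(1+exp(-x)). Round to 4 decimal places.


sigma(1.57) = 1/(1+e^(-1.57)) = 1/(1+0.208045) = 1/1.208045 = 0.8278.

0.8278


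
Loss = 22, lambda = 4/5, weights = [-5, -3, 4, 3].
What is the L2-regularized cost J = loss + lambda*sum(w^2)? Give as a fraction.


L2 sq norm = sum(w^2) = 59. J = 22 + 4/5 * 59 = 346/5.

346/5


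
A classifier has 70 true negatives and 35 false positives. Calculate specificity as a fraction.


Specificity = TN / (TN + FP) = 70 / 105 = 2/3.

2/3


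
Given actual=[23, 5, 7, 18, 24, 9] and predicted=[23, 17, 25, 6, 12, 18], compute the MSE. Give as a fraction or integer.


MSE = (1/6) * ((23-23)^2=0 + (5-17)^2=144 + (7-25)^2=324 + (18-6)^2=144 + (24-12)^2=144 + (9-18)^2=81). Sum = 837. MSE = 279/2.

279/2


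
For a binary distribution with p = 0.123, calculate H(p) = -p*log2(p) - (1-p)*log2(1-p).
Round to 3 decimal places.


H = -0.123*log2(0.123) - 0.877*log2(0.877) = 0.538.

0.538


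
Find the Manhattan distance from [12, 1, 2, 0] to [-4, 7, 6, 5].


d = sum of absolute differences: |12--4|=16 + |1-7|=6 + |2-6|=4 + |0-5|=5 = 31.

31


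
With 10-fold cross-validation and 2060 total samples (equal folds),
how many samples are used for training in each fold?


Each validation fold has 2060/10 = 206 samples. Training set = 2060 - 206 = 1854.

1854


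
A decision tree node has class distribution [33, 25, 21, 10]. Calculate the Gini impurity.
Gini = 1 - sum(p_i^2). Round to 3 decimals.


Total = 89. Proportions: 33/89, 25/89, 21/89, 10/89. sum(p_i^2) = 0.2847. Gini = 1 - 0.2847 = 0.7153, which rounds to 0.715.

0.715


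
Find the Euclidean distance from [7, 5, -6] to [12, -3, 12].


d = sqrt(sum of squared differences). (7-12)^2=25, (5--3)^2=64, (-6-12)^2=324. Sum = 413.

sqrt(413)


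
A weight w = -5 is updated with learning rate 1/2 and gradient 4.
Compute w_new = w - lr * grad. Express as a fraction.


w_new = -5 - 1/2 * 4 = -5 - 2 = -7.

-7


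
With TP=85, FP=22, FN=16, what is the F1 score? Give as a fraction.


Precision = 85/107 = 85/107. Recall = 85/101 = 85/101. F1 = 2*P*R/(P+R) = 85/104.

85/104


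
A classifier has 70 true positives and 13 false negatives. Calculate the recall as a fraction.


Recall = TP / (TP + FN) = 70 / 83 = 70/83.

70/83


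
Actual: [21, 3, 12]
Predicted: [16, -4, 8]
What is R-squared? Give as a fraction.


Mean(y) = 12. SS_res = 90. SS_tot = 162. R^2 = 1 - 90/(162) = 4/9.

4/9


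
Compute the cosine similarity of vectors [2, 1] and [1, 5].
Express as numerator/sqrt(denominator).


dot = 7. |a|^2 = 5, |b|^2 = 26. cos = 7/sqrt(130).

7/sqrt(130)


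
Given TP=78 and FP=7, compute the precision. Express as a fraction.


Precision = TP / (TP + FP) = 78 / 85 = 78/85.

78/85


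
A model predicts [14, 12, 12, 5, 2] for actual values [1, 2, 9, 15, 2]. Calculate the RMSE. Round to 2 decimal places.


MSE = 75.6000. RMSE = sqrt(75.6000) = 8.69.

8.69


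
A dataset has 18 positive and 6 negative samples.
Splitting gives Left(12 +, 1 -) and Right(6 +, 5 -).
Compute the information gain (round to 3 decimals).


H(parent) = 0.8113. H(left) = 0.3912, H(right) = 0.9940. Weighted = (13/24)*0.3912 + (11/24)*0.9940 = 0.6675. IG = 0.8113 - 0.6675 = 0.1438, which rounds to 0.144.

0.144


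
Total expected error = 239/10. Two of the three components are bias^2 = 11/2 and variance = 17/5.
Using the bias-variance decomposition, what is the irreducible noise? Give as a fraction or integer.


Total error = bias^2 + variance + irreducible noise. So irreducible noise = 239/10 - 11/2 - 17/5 = 15.

15


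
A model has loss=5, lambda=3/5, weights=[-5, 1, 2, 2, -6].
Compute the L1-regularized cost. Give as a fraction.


L1 norm = sum(|w|) = 16. J = 5 + 3/5 * 16 = 73/5.

73/5


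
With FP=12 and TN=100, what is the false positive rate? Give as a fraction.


FPR = FP / (FP + TN) = 12 / 112 = 3/28.

3/28


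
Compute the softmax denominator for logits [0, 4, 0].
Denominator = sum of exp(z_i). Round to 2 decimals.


Denom = e^0=1.0000 + e^4=54.5982 + e^0=1.0000. Sum = 56.5982, which rounds to 56.60.

56.60


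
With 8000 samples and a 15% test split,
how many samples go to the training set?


Test set = 8000 * 15% = 1200. Training set = 8000 - 1200 = 6800.

6800


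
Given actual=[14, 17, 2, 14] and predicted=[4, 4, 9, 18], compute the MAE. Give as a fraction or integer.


MAE = (1/4) * (|14-4|=10 + |17-4|=13 + |2-9|=7 + |14-18|=4). Sum = 34. MAE = 17/2.

17/2


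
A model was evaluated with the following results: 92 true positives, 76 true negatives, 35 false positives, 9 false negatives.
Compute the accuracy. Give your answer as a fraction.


Accuracy = (TP + TN) / (TP + TN + FP + FN) = (92 + 76) / 212 = 42/53.

42/53


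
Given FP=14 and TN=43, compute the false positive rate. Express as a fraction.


FPR = FP / (FP + TN) = 14 / 57 = 14/57.

14/57


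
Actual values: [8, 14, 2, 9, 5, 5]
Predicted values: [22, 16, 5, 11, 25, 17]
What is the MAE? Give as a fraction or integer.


MAE = (1/6) * (|8-22|=14 + |14-16|=2 + |2-5|=3 + |9-11|=2 + |5-25|=20 + |5-17|=12). Sum = 53. MAE = 53/6.

53/6


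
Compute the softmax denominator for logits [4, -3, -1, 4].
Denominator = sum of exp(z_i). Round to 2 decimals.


Denom = e^4=54.5982 + e^-3=0.0498 + e^-1=0.3679 + e^4=54.5982. Sum = 109.6141, which rounds to 109.61.

109.61


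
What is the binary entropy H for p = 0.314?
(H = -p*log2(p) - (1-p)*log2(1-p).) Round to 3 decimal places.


H = -0.314*log2(0.314) - 0.686*log2(0.686) = 0.898.

0.898


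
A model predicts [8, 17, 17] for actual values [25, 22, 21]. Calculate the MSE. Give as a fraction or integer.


MSE = (1/3) * ((25-8)^2=289 + (22-17)^2=25 + (21-17)^2=16). Sum = 330. MSE = 110.

110


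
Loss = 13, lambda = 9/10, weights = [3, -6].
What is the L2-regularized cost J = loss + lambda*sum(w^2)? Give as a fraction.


L2 sq norm = sum(w^2) = 45. J = 13 + 9/10 * 45 = 107/2.

107/2


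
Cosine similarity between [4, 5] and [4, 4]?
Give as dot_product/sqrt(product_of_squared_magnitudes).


dot = 36. |a|^2 = 41, |b|^2 = 32. cos = 36/sqrt(1312).

36/sqrt(1312)


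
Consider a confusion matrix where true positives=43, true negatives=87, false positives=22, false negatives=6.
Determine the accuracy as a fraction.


Accuracy = (TP + TN) / (TP + TN + FP + FN) = (43 + 87) / 158 = 65/79.

65/79


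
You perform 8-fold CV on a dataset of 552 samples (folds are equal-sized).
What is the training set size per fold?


Each validation fold has 552/8 = 69 samples. Training set = 552 - 69 = 483.

483


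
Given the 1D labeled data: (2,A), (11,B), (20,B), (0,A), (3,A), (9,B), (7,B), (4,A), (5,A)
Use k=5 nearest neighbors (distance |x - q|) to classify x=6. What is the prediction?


Distances: |2-6|=4, |11-6|=5, |20-6|=14, |0-6|=6, |3-6|=3, |9-6|=3, |7-6|=1, |4-6|=2, |5-6|=1. 5 nearest: (5,A), (7,B), (4,A), (3,A), (9,B). Counts: {'A': 3, 'B': 2}. Majority class: A.

A


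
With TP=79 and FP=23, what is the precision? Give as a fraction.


Precision = TP / (TP + FP) = 79 / 102 = 79/102.

79/102


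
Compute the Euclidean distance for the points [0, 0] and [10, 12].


d = sqrt(sum of squared differences). (0-10)^2=100, (0-12)^2=144. Sum = 244.

sqrt(244)


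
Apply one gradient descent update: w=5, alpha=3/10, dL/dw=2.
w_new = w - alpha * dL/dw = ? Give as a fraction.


w_new = 5 - 3/10 * 2 = 5 - 3/5 = 22/5.

22/5


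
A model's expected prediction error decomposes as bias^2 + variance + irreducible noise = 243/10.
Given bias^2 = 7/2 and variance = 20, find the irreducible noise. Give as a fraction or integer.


Total error = bias^2 + variance + irreducible noise. So irreducible noise = 243/10 - 7/2 - 20 = 4/5.

4/5


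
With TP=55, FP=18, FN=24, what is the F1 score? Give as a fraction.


Precision = 55/73 = 55/73. Recall = 55/79 = 55/79. F1 = 2*P*R/(P+R) = 55/76.

55/76


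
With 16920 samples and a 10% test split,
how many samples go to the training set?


Test set = 16920 * 10% = 1692. Training set = 16920 - 1692 = 15228.

15228


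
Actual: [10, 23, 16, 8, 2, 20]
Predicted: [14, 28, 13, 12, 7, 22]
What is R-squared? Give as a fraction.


Mean(y) = 79/6. SS_res = 95. SS_tot = 1877/6. R^2 = 1 - 95/(1877/6) = 1307/1877.

1307/1877


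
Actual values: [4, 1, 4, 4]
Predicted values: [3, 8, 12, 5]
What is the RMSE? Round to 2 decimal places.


MSE = 28.7500. RMSE = sqrt(28.7500) = 5.36.

5.36


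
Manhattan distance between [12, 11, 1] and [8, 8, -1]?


d = sum of absolute differences: |12-8|=4 + |11-8|=3 + |1--1|=2 = 9.

9


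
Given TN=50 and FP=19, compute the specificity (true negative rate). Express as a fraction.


Specificity = TN / (TN + FP) = 50 / 69 = 50/69.

50/69


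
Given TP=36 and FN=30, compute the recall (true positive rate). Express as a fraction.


Recall = TP / (TP + FN) = 36 / 66 = 6/11.

6/11


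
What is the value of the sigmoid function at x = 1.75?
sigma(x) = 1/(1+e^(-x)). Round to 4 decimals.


sigma(1.75) = 1/(1+e^(-1.75)) = 1/(1+0.173774) = 1/1.173774 = 0.8520.

0.8520


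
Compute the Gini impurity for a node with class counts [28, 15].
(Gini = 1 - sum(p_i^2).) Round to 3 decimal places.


Total = 43. Proportions: 28/43, 15/43. sum(p_i^2) = 0.5457. Gini = 1 - 0.5457 = 0.4543, which rounds to 0.454.

0.454


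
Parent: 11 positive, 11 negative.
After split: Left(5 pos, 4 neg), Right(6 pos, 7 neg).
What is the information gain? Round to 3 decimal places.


H(parent) = 1.0000. H(left) = 0.9911, H(right) = 0.9957. Weighted = (9/22)*0.9911 + (13/22)*0.9957 = 0.9938. IG = 1.0000 - 0.9938 = 0.0062, which rounds to 0.006.

0.006


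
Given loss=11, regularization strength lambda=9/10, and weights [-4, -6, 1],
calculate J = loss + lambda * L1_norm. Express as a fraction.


L1 norm = sum(|w|) = 11. J = 11 + 9/10 * 11 = 209/10.

209/10


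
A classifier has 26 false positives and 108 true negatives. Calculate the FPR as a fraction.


FPR = FP / (FP + TN) = 26 / 134 = 13/67.

13/67


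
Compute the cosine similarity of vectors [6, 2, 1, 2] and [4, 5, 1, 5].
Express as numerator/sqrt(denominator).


dot = 45. |a|^2 = 45, |b|^2 = 67. cos = 45/sqrt(3015).

45/sqrt(3015)


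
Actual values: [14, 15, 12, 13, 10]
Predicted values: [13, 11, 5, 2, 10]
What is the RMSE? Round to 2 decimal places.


MSE = 37.4000. RMSE = sqrt(37.4000) = 6.12.

6.12


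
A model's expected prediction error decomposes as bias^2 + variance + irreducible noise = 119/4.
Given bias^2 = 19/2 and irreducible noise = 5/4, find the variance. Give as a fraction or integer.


Total error = bias^2 + variance + irreducible noise. So variance = 119/4 - 19/2 - 5/4 = 19.

19


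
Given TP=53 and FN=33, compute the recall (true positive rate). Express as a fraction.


Recall = TP / (TP + FN) = 53 / 86 = 53/86.

53/86


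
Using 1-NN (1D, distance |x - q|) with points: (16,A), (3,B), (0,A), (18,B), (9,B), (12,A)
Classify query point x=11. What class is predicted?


Distances: |16-11|=5, |3-11|=8, |0-11|=11, |18-11|=7, |9-11|=2, |12-11|=1. 1 nearest: (12,A). Counts: {'A': 1}. Majority class: A.

A


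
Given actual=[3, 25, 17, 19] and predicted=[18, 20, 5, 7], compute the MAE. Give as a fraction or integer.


MAE = (1/4) * (|3-18|=15 + |25-20|=5 + |17-5|=12 + |19-7|=12). Sum = 44. MAE = 11.

11


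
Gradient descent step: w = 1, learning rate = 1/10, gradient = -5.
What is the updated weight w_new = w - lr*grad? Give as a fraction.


w_new = 1 - 1/10 * -5 = 1 - -1/2 = 3/2.

3/2


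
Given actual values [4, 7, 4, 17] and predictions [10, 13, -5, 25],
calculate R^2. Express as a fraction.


Mean(y) = 8. SS_res = 217. SS_tot = 114. R^2 = 1 - 217/(114) = -103/114.

-103/114


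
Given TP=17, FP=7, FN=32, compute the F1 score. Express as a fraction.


Precision = 17/24 = 17/24. Recall = 17/49 = 17/49. F1 = 2*P*R/(P+R) = 34/73.

34/73


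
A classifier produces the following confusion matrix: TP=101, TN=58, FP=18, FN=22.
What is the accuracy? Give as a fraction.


Accuracy = (TP + TN) / (TP + TN + FP + FN) = (101 + 58) / 199 = 159/199.

159/199


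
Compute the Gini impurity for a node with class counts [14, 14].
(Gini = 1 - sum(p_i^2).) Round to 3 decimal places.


Total = 28. Proportions: 14/28, 14/28. sum(p_i^2) = 0.5000. Gini = 1 - 0.5000 = 0.5000, which rounds to 0.500.

0.500


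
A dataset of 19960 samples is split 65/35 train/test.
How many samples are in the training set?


Test set = 19960 * 35% = 6986. Training set = 19960 - 6986 = 12974.

12974


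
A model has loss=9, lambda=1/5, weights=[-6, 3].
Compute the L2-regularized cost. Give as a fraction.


L2 sq norm = sum(w^2) = 45. J = 9 + 1/5 * 45 = 18.

18


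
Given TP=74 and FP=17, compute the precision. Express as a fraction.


Precision = TP / (TP + FP) = 74 / 91 = 74/91.

74/91


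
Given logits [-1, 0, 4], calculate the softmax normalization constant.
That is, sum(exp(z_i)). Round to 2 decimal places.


Denom = e^-1=0.3679 + e^0=1.0000 + e^4=54.5982. Sum = 55.9661, which rounds to 55.97.

55.97


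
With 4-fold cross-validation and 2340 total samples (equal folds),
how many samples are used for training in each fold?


Each validation fold has 2340/4 = 585 samples. Training set = 2340 - 585 = 1755.

1755


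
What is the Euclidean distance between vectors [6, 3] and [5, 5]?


d = sqrt(sum of squared differences). (6-5)^2=1, (3-5)^2=4. Sum = 5.

sqrt(5)


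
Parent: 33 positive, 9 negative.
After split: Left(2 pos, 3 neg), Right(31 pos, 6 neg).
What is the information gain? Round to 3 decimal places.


H(parent) = 0.7496. H(left) = 0.9710, H(right) = 0.6395. Weighted = (5/42)*0.9710 + (37/42)*0.6395 = 0.6790. IG = 0.7496 - 0.6790 = 0.0706, which rounds to 0.071.

0.071


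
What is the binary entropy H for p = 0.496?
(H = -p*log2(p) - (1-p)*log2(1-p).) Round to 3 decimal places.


H = -0.496*log2(0.496) - 0.504*log2(0.504) = 1.000.

1.000


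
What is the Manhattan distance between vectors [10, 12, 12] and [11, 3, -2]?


d = sum of absolute differences: |10-11|=1 + |12-3|=9 + |12--2|=14 = 24.

24


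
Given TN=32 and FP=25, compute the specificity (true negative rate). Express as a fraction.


Specificity = TN / (TN + FP) = 32 / 57 = 32/57.

32/57


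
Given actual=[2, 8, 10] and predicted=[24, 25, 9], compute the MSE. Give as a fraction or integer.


MSE = (1/3) * ((2-24)^2=484 + (8-25)^2=289 + (10-9)^2=1). Sum = 774. MSE = 258.

258


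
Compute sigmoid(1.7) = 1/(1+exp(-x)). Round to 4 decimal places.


sigma(1.7) = 1/(1+e^(-1.7)) = 1/(1+0.182684) = 1/1.182684 = 0.8455.

0.8455


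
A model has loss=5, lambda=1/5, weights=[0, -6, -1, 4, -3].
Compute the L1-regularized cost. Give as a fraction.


L1 norm = sum(|w|) = 14. J = 5 + 1/5 * 14 = 39/5.

39/5


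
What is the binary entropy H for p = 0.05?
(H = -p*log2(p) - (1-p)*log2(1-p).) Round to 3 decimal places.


H = -0.05*log2(0.05) - 0.95*log2(0.95) = 0.286.

0.286


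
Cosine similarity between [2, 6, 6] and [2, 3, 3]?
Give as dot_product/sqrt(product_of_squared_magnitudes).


dot = 40. |a|^2 = 76, |b|^2 = 22. cos = 40/sqrt(1672).

40/sqrt(1672)


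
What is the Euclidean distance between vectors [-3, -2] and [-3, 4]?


d = sqrt(sum of squared differences). (-3--3)^2=0, (-2-4)^2=36. Sum = 36.

6


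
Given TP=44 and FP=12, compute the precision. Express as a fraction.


Precision = TP / (TP + FP) = 44 / 56 = 11/14.

11/14


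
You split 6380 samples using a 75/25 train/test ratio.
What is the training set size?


Test set = 6380 * 25% = 1595. Training set = 6380 - 1595 = 4785.

4785


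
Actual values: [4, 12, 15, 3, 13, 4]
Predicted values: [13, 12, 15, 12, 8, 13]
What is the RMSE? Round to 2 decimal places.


MSE = 44.6667. RMSE = sqrt(44.6667) = 6.68.

6.68


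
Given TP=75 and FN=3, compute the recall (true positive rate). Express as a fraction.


Recall = TP / (TP + FN) = 75 / 78 = 25/26.

25/26


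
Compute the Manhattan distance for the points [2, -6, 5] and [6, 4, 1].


d = sum of absolute differences: |2-6|=4 + |-6-4|=10 + |5-1|=4 = 18.

18


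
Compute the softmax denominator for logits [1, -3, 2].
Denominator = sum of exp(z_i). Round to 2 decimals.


Denom = e^1=2.7183 + e^-3=0.0498 + e^2=7.3891. Sum = 10.1572, which rounds to 10.16.

10.16


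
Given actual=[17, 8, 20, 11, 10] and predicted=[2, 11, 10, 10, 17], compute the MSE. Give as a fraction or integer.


MSE = (1/5) * ((17-2)^2=225 + (8-11)^2=9 + (20-10)^2=100 + (11-10)^2=1 + (10-17)^2=49). Sum = 384. MSE = 384/5.

384/5


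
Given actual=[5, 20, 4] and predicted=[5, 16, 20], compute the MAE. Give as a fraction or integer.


MAE = (1/3) * (|5-5|=0 + |20-16|=4 + |4-20|=16). Sum = 20. MAE = 20/3.

20/3


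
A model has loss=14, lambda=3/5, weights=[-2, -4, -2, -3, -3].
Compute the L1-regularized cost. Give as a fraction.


L1 norm = sum(|w|) = 14. J = 14 + 3/5 * 14 = 112/5.

112/5


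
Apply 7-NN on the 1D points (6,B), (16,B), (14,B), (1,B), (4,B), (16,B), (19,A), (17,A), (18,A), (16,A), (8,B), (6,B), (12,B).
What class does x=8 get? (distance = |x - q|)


Distances: |6-8|=2, |16-8|=8, |14-8|=6, |1-8|=7, |4-8|=4, |16-8|=8, |19-8|=11, |17-8|=9, |18-8|=10, |16-8|=8, |8-8|=0, |6-8|=2, |12-8|=4. 7 nearest: (8,B), (6,B), (6,B), (4,B), (12,B), (14,B), (1,B). Counts: {'B': 7}. Majority class: B.

B


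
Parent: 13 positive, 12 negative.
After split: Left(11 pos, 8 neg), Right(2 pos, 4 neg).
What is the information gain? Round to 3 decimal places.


H(parent) = 0.9988. H(left) = 0.9819, H(right) = 0.9183. Weighted = (19/25)*0.9819 + (6/25)*0.9183 = 0.9666. IG = 0.9988 - 0.9666 = 0.0322, which rounds to 0.032.

0.032


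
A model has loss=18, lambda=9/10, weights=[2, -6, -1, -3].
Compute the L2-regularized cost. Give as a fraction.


L2 sq norm = sum(w^2) = 50. J = 18 + 9/10 * 50 = 63.

63


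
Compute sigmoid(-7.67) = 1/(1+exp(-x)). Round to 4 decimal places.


sigma(-7.67) = 1/(1+e^(7.67)) = 1/(1+2143.081445) = 1/2144.081445 = 0.0005.

0.0005


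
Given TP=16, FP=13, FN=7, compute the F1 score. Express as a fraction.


Precision = 16/29 = 16/29. Recall = 16/23 = 16/23. F1 = 2*P*R/(P+R) = 8/13.

8/13


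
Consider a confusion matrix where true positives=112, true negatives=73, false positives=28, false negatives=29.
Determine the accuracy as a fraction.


Accuracy = (TP + TN) / (TP + TN + FP + FN) = (112 + 73) / 242 = 185/242.

185/242


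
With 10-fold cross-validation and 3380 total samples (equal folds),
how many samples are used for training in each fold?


Each validation fold has 3380/10 = 338 samples. Training set = 3380 - 338 = 3042.

3042


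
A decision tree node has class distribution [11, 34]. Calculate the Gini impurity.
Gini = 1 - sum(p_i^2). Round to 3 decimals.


Total = 45. Proportions: 11/45, 34/45. sum(p_i^2) = 0.6306. Gini = 1 - 0.6306 = 0.3694, which rounds to 0.369.

0.369


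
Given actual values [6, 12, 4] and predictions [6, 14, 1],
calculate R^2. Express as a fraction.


Mean(y) = 22/3. SS_res = 13. SS_tot = 104/3. R^2 = 1 - 13/(104/3) = 5/8.

5/8


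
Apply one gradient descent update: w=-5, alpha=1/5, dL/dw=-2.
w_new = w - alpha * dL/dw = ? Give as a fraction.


w_new = -5 - 1/5 * -2 = -5 - -2/5 = -23/5.

-23/5


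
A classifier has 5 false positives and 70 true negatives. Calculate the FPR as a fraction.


FPR = FP / (FP + TN) = 5 / 75 = 1/15.

1/15


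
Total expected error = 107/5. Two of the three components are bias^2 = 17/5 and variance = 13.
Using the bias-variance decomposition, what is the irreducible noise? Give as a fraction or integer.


Total error = bias^2 + variance + irreducible noise. So irreducible noise = 107/5 - 17/5 - 13 = 5.

5


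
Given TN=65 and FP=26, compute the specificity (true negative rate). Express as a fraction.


Specificity = TN / (TN + FP) = 65 / 91 = 5/7.

5/7


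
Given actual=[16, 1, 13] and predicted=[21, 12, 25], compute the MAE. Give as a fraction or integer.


MAE = (1/3) * (|16-21|=5 + |1-12|=11 + |13-25|=12). Sum = 28. MAE = 28/3.

28/3


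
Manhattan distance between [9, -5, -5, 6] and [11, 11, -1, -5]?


d = sum of absolute differences: |9-11|=2 + |-5-11|=16 + |-5--1|=4 + |6--5|=11 = 33.

33


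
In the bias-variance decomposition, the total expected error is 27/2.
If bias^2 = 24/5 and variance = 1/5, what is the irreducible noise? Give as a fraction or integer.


Total error = bias^2 + variance + irreducible noise. So irreducible noise = 27/2 - 24/5 - 1/5 = 17/2.

17/2


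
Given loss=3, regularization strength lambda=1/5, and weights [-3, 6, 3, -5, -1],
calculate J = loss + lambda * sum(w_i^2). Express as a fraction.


L2 sq norm = sum(w^2) = 80. J = 3 + 1/5 * 80 = 19.

19
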